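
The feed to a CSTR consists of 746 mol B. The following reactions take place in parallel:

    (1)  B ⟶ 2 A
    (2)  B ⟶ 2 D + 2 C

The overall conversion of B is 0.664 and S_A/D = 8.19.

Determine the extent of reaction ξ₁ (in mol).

Conversion of B: B consumed = 0.664 × 746 = 495.3 mol = 1ξ₁ + 1ξ₂.
Selectivity: 2ξ₁ / (2ξ₂) = 8.19 → ξ₁ = 8.19 ξ₂.
Substitute: (1·8.19 + 1) ξ₂ = 495.3 → ξ₂ = 53.9 mol, ξ₁ = 441.4 mol.
Outlet amounts (n = n₀ + Σ ν·ξ):
  B: 746 − 1(441.4) − 1(53.9) = 250.7
  A: 0 + 2(441.4) = 882.9
  D: 0 + 2(53.9) = 107.8
  C: 0 + 2(53.9) = 107.8

ξ₁ = 441 mol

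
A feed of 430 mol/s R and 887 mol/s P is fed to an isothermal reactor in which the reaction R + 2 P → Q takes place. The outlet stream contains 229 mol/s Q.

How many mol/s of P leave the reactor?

For Q: n = n₀ + 1ξ → 229 = 0 + 1ξ, giving ξ = 229 mol/s.
Outlet amounts (n = n₀ + ν ξ):
  R: 430 − 1(229) = 201
  P: 887 − 2(229) = 429
  Q: 0 + 1(229) = 229

429 mol/s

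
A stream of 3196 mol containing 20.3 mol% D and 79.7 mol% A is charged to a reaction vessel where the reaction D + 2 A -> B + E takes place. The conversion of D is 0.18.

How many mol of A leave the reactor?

D reacted = 0.18 × 648.8 = 116.8 mol; ν_D = −1, so ξ = 116.8/1 = 116.8 mol.
Outlet amounts (n = n₀ + ν ξ):
  D: 648.8 − 1(116.8) = 532
  A: 2547 − 2(116.8) = 2314
  B: 0 + 1(116.8) = 116.8
  E: 0 + 1(116.8) = 116.8

2310 mol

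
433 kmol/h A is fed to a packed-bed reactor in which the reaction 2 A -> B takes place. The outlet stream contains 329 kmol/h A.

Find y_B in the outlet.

0.136

For A: n = n₀ − 2ξ → 329 = 433 − 2ξ, giving ξ = 52 kmol/h.
Outlet amounts (n = n₀ + ν ξ):
  A: 433 − 2(52) = 329
  B: 0 + 1(52) = 52
Total out = 381 kmol/h; y_B = 52 / 381 = 0.1365.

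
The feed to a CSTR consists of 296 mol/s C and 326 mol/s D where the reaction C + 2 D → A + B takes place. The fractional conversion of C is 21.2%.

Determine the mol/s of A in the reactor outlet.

62.8 mol/s

C reacted = 0.212 × 296 = 62.75 mol/s; ν_C = −1, so ξ = 62.75/1 = 62.75 mol/s.
Outlet amounts (n = n₀ + ν ξ):
  C: 296 − 1(62.75) = 233.2
  D: 326 − 2(62.75) = 200.5
  A: 0 + 1(62.75) = 62.75
  B: 0 + 1(62.75) = 62.75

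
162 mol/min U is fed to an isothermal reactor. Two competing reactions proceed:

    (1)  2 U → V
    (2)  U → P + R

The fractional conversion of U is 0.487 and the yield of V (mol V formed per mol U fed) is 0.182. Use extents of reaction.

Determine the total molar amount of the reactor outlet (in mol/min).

Yield of V: 1ξ₁ / 162 = 0.182 → ξ₁ = 29.48 mol/min.
Conversion of U: 2ξ₁ + 1ξ₂ = 0.487 × 162 = 78.89 → ξ₂ = 19.93 mol/min.
Outlet amounts (n = n₀ + Σ ν·ξ):
  U: 162 − 2(29.48) − 1(19.93) = 83.11
  V: 0 + 1(29.48) = 29.48
  P: 0 + 1(19.93) = 19.93
  R: 0 + 1(19.93) = 19.93
Total out = 83.11 + 29.48 + 19.93 + 19.93 = 152.4 mol/min.

152 mol/min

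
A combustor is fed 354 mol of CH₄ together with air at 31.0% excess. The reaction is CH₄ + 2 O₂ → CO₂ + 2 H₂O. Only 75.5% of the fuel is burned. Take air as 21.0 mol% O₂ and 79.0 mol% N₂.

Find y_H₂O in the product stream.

0.112

Stoichiometric O₂ = 2 × 354 = 708 mol; O₂ fed = 708 × 1.310 = 927.5 mol.
N₂ fed = 927.5 × 79/21 = 3489 mol.
Fuel reacted = 0.755 × 354 → ξ = 267.3 mol.
Outlet (n = n₀ + ν ξ):
  CH₄: 354 − 1(267.3) = 86.73
  O₂: 927.5 − 2(267.3) = 392.9
  N₂: 3489 (inert)
  CO₂: 0 + 1(267.3) = 267.3
  H₂O: 0 + 2(267.3) = 534.5
Total out = 4771 mol; y_H₂O = 534.5 / 4771 = 0.112.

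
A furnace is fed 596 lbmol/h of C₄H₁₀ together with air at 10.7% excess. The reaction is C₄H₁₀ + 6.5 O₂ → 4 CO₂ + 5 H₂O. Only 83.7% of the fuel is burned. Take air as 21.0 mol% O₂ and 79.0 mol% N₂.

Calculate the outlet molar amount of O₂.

Stoichiometric O₂ = 6.5 × 596 = 3874 lbmol/h; O₂ fed = 3874 × 1.107 = 4289 lbmol/h.
N₂ fed = 4289 × 79/21 = 16130 lbmol/h.
Fuel reacted = 0.837 × 596 → ξ = 498.9 lbmol/h.
Outlet (n = n₀ + ν ξ):
  C₄H₁₀: 596 − 1(498.9) = 97.15
  O₂: 4289 − 6.5(498.9) = 1046
  N₂: 16130 (inert)
  CO₂: 0 + 4(498.9) = 1995
  H₂O: 0 + 5(498.9) = 2494

1050 lbmol/h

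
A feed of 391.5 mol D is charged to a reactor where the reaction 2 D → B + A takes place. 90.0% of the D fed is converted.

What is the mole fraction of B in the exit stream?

D reacted = 0.9 × 391.5 = 352.4 mol; ν_D = −2, so ξ = 352.4/2 = 176.2 mol.
Outlet amounts (n = n₀ + ν ξ):
  D: 391.5 − 2(176.2) = 39.15
  B: 0 + 1(176.2) = 176.2
  A: 0 + 1(176.2) = 176.2
Total out = 391.5 mol; y_B = 176.2 / 391.5 = 0.45.

0.45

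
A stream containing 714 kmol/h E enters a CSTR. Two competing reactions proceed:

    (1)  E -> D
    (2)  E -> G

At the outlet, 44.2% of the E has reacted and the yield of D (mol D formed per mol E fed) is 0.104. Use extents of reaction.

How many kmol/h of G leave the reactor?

241 kmol/h

Yield of D: 1ξ₁ / 714 = 0.104 → ξ₁ = 74.26 kmol/h.
Conversion of E: 1ξ₁ + 1ξ₂ = 0.442 × 714 = 315.6 → ξ₂ = 241.3 kmol/h.
Outlet amounts (n = n₀ + Σ ν·ξ):
  E: 714 − 1(74.26) − 1(241.3) = 398.4
  D: 0 + 1(74.26) = 74.26
  G: 0 + 1(241.3) = 241.3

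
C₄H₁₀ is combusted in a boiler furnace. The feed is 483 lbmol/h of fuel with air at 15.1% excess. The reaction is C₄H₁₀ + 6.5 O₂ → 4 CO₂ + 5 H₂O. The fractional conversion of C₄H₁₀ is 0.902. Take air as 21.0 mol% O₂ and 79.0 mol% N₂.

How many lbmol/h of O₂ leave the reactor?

782 lbmol/h

Stoichiometric O₂ = 6.5 × 483 = 3140 lbmol/h; O₂ fed = 3140 × 1.151 = 3614 lbmol/h.
N₂ fed = 3614 × 79/21 = 13590 lbmol/h.
Fuel reacted = 0.902 × 483 → ξ = 435.7 lbmol/h.
Outlet (n = n₀ + ν ξ):
  C₄H₁₀: 483 − 1(435.7) = 47.33
  O₂: 3614 − 6.5(435.7) = 781.7
  N₂: 13590 (inert)
  CO₂: 0 + 4(435.7) = 1743
  H₂O: 0 + 5(435.7) = 2178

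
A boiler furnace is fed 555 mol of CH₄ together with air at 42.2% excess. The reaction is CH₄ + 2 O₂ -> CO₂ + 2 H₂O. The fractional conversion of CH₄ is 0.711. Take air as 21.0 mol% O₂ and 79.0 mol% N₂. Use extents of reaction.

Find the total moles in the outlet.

8070 mol

Stoichiometric O₂ = 2 × 555 = 1110 mol; O₂ fed = 1110 × 1.422 = 1578 mol.
N₂ fed = 1578 × 79/21 = 5938 mol.
Fuel reacted = 0.711 × 555 → ξ = 394.6 mol.
Outlet (n = n₀ + ν ξ):
  CH₄: 555 − 1(394.6) = 160.4
  O₂: 1578 − 2(394.6) = 789.2
  N₂: 5938 (inert)
  CO₂: 0 + 1(394.6) = 394.6
  H₂O: 0 + 2(394.6) = 789.2
Total out = 160.4 + 789.2 + 5938 + 394.6 + 789.2 = 8071 mol.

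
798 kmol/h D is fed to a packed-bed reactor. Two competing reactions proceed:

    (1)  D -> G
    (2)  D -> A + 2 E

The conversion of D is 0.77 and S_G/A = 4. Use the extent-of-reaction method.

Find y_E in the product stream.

Conversion of D: D consumed = 0.77 × 798 = 614.5 kmol/h = 1ξ₁ + 1ξ₂.
Selectivity: 1ξ₁ / (1ξ₂) = 4 → ξ₁ = 4 ξ₂.
Substitute: (1·4 + 1) ξ₂ = 614.5 → ξ₂ = 122.9 kmol/h, ξ₁ = 491.6 kmol/h.
Outlet amounts (n = n₀ + Σ ν·ξ):
  D: 798 − 1(491.6) − 1(122.9) = 183.5
  G: 0 + 1(491.6) = 491.6
  A: 0 + 1(122.9) = 122.9
  E: 0 + 2(122.9) = 245.8
Total out = 1044 kmol/h; y_E = 245.8 / 1044 = 0.2355.

0.235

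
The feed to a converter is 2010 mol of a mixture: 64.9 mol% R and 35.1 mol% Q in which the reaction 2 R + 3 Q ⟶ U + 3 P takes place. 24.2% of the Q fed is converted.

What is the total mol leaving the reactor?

1950 mol

Q reacted = 0.242 × 705.5 = 170.7 mol; ν_Q = −3, so ξ = 170.7/3 = 56.91 mol.
Outlet amounts (n = n₀ + ν ξ):
  R: 1304 − 2(56.91) = 1191
  Q: 705.5 − 3(56.91) = 534.8
  U: 0 + 1(56.91) = 56.91
  P: 0 + 3(56.91) = 170.7
Total out = 1191 + 534.8 + 56.91 + 170.7 = 1953 mol.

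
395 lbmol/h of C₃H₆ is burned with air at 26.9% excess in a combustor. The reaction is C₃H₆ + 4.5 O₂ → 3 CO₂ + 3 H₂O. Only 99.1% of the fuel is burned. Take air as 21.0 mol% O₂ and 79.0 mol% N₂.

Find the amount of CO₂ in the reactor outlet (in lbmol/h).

1170 lbmol/h

Stoichiometric O₂ = 4.5 × 395 = 1778 lbmol/h; O₂ fed = 1778 × 1.269 = 2256 lbmol/h.
N₂ fed = 2256 × 79/21 = 8486 lbmol/h.
Fuel reacted = 0.991 × 395 → ξ = 391.4 lbmol/h.
Outlet (n = n₀ + ν ξ):
  C₃H₆: 395 − 1(391.4) = 3.555
  O₂: 2256 − 4.5(391.4) = 494.1
  N₂: 8486 (inert)
  CO₂: 0 + 3(391.4) = 1174
  H₂O: 0 + 3(391.4) = 1174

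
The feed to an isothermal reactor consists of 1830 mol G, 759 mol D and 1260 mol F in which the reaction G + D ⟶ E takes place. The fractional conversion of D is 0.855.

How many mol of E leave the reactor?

649 mol

D reacted = 0.855 × 759 = 648.9 mol; ν_D = −1, so ξ = 648.9/1 = 648.9 mol.
Outlet amounts (n = n₀ + ν ξ):
  G: 1830 − 1(648.9) = 1181
  D: 759 − 1(648.9) = 110.1
  E: 0 + 1(648.9) = 648.9
  F: 1260 (inert)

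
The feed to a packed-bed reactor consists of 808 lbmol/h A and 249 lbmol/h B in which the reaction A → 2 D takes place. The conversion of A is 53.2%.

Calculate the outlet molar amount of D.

A reacted = 0.532 × 808 = 429.9 lbmol/h; ν_A = −1, so ξ = 429.9/1 = 429.9 lbmol/h.
Outlet amounts (n = n₀ + ν ξ):
  A: 808 − 1(429.9) = 378.1
  D: 0 + 2(429.9) = 859.7
  B: 249 (inert)

860 lbmol/h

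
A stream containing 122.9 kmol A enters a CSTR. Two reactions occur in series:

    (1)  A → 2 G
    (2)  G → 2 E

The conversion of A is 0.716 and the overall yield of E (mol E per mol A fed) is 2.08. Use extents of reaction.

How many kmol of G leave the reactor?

48.2 kmol

Conversion of A: A consumed = 1ξ₁ = 0.716 × 122.9 → ξ₁ = 88 kmol.
Yield of E: 2ξ₂ / 122.9 = 2.08 → ξ₂ = 127.8 kmol.
Outlet amounts (n = n₀ + Σ ν·ξ):
  A: 122.9 − 1(88) = 34.9
  G: 0 + 2(88) − 1(127.8) = 48.18
  E: 0 + 2(127.8) = 255.6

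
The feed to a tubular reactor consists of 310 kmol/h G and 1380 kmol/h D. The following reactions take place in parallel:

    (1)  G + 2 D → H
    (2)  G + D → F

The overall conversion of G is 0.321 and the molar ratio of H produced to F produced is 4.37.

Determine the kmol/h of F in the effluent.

Conversion of G: G consumed = 0.321 × 310 = 99.51 kmol/h = 1ξ₁ + 1ξ₂.
Selectivity: 1ξ₁ / (1ξ₂) = 4.37 → ξ₁ = 4.37 ξ₂.
Substitute: (1·4.37 + 1) ξ₂ = 99.51 → ξ₂ = 18.53 kmol/h, ξ₁ = 80.98 kmol/h.
Outlet amounts (n = n₀ + Σ ν·ξ):
  G: 310 − 1(80.98) − 1(18.53) = 210.5
  D: 1380 − 2(80.98) − 1(18.53) = 1200
  H: 0 + 1(80.98) = 80.98
  F: 0 + 1(18.53) = 18.53

18.5 kmol/h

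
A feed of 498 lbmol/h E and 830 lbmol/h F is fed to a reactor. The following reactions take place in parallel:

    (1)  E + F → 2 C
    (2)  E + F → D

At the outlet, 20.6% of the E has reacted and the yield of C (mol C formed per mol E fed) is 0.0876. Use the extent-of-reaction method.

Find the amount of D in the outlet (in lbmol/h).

Yield of C: 2ξ₁ / 498 = 0.0876 → ξ₁ = 21.81 lbmol/h.
Conversion of E: 1ξ₁ + 1ξ₂ = 0.206 × 498 = 102.6 → ξ₂ = 80.78 lbmol/h.
Outlet amounts (n = n₀ + Σ ν·ξ):
  E: 498 − 1(21.81) − 1(80.78) = 395.4
  F: 830 − 1(21.81) − 1(80.78) = 727.4
  C: 0 + 2(21.81) = 43.62
  D: 0 + 1(80.78) = 80.78

80.8 lbmol/h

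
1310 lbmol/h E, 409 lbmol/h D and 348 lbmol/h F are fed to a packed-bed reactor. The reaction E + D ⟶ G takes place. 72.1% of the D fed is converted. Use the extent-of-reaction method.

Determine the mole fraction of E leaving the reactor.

D reacted = 0.721 × 409 = 294.9 lbmol/h; ν_D = −1, so ξ = 294.9/1 = 294.9 lbmol/h.
Outlet amounts (n = n₀ + ν ξ):
  E: 1310 − 1(294.9) = 1015
  D: 409 − 1(294.9) = 114.1
  G: 0 + 1(294.9) = 294.9
  F: 348 (inert)
Total out = 1772 lbmol/h; y_E = 1015 / 1772 = 0.5728.

0.573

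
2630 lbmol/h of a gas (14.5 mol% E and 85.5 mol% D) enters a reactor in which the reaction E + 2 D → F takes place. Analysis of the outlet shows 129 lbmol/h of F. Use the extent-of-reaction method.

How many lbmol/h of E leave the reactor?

252 lbmol/h

For F: n = n₀ + 1ξ → 129 = 0 + 1ξ, giving ξ = 129 lbmol/h.
Outlet amounts (n = n₀ + ν ξ):
  E: 381.4 − 1(129) = 252.4
  D: 2249 − 2(129) = 1991
  F: 0 + 1(129) = 129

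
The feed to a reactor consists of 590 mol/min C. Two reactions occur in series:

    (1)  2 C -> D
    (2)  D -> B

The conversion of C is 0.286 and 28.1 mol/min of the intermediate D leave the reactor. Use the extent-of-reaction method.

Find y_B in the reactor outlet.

0.111

Conversion of C: C consumed = 2ξ₁ = 0.286 × 590 → ξ₁ = 84.37 mol/min.
D balance: n_D = 0 + 1ξ₁ − 1ξ₂ = 28.1 → ξ₂ = (1·84.37 − 28.1)/1 = 56.27 mol/min.
Outlet amounts (n = n₀ + Σ ν·ξ):
  C: 590 − 2(84.37) = 421.3
  D: 0 + 1(84.37) − 1(56.27) = 28.1
  B: 0 + 1(56.27) = 56.27
Total out = 505.6 mol/min; y_B = 56.27 / 505.6 = 0.1113.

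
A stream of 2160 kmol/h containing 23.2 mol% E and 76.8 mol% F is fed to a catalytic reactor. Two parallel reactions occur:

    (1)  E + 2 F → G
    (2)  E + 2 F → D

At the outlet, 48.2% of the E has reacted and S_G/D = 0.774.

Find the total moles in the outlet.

1680 kmol/h

Conversion of E: E consumed = 0.482 × 501.1 = 241.5 kmol/h = 1ξ₁ + 1ξ₂.
Selectivity: 1ξ₁ / (1ξ₂) = 0.774 → ξ₁ = 0.774 ξ₂.
Substitute: (1·0.774 + 1) ξ₂ = 241.5 → ξ₂ = 136.2 kmol/h, ξ₁ = 105.4 kmol/h.
Outlet amounts (n = n₀ + Σ ν·ξ):
  E: 501.1 − 1(105.4) − 1(136.2) = 259.6
  F: 1659 − 2(105.4) − 2(136.2) = 1176
  G: 0 + 1(105.4) = 105.4
  D: 0 + 1(136.2) = 136.2
Total out = 259.6 + 1176 + 105.4 + 136.2 = 1677 kmol/h.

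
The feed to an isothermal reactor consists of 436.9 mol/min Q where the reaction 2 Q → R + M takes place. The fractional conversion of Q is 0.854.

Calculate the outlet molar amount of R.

Q reacted = 0.854 × 436.9 = 373.1 mol/min; ν_Q = −2, so ξ = 373.1/2 = 186.6 mol/min.
Outlet amounts (n = n₀ + ν ξ):
  Q: 436.9 − 2(186.6) = 63.79
  R: 0 + 1(186.6) = 186.6
  M: 0 + 1(186.6) = 186.6

187 mol/min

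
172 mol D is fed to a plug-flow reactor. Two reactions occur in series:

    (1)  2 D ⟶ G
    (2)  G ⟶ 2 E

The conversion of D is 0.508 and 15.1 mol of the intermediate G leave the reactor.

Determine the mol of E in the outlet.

Conversion of D: D consumed = 2ξ₁ = 0.508 × 172 → ξ₁ = 43.69 mol.
G balance: n_G = 0 + 1ξ₁ − 1ξ₂ = 15.1 → ξ₂ = (1·43.69 − 15.1)/1 = 28.59 mol.
Outlet amounts (n = n₀ + Σ ν·ξ):
  D: 172 − 2(43.69) = 84.62
  G: 0 + 1(43.69) − 1(28.59) = 15.1
  E: 0 + 2(28.59) = 57.18

57.2 mol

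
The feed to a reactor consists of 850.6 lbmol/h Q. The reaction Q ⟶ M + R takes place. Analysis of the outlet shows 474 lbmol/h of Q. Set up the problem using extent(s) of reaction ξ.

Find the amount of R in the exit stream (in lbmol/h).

377 lbmol/h

For Q: n = n₀ − 1ξ → 474 = 850.6 − 1ξ, giving ξ = 376.6 lbmol/h.
Outlet amounts (n = n₀ + ν ξ):
  Q: 850.6 − 1(376.6) = 474
  M: 0 + 1(376.6) = 376.6
  R: 0 + 1(376.6) = 376.6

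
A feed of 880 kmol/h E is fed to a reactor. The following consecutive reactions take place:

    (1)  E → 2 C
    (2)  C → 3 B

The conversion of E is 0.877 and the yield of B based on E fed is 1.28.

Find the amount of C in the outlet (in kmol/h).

Conversion of E: E consumed = 1ξ₁ = 0.877 × 880 → ξ₁ = 771.8 kmol/h.
Yield of B: 3ξ₂ / 880 = 1.28 → ξ₂ = 375.5 kmol/h.
Outlet amounts (n = n₀ + Σ ν·ξ):
  E: 880 − 1(771.8) = 108.2
  C: 0 + 2(771.8) − 1(375.5) = 1168
  B: 0 + 3(375.5) = 1126

1170 kmol/h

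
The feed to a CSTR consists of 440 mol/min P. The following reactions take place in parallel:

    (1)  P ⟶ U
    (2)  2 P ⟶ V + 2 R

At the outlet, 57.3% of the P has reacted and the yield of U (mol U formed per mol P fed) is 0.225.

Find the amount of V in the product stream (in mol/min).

Yield of U: 1ξ₁ / 440 = 0.225 → ξ₁ = 99 mol/min.
Conversion of P: 1ξ₁ + 2ξ₂ = 0.573 × 440 = 252.1 → ξ₂ = 76.56 mol/min.
Outlet amounts (n = n₀ + Σ ν·ξ):
  P: 440 − 1(99) − 2(76.56) = 187.9
  U: 0 + 1(99) = 99
  V: 0 + 1(76.56) = 76.56
  R: 0 + 2(76.56) = 153.1

76.6 mol/min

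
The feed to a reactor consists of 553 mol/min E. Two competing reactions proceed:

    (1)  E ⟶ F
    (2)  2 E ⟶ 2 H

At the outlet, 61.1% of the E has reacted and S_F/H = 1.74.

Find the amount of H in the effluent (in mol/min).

Conversion of E: E consumed = 0.611 × 553 = 337.9 mol/min = 1ξ₁ + 2ξ₂.
Selectivity: 1ξ₁ / (2ξ₂) = 1.74 → ξ₁ = 3.48 ξ₂.
Substitute: (1·3.48 + 2) ξ₂ = 337.9 → ξ₂ = 61.66 mol/min, ξ₁ = 214.6 mol/min.
Outlet amounts (n = n₀ + Σ ν·ξ):
  E: 553 − 1(214.6) − 2(61.66) = 215.1
  F: 0 + 1(214.6) = 214.6
  H: 0 + 2(61.66) = 123.3

123 mol/min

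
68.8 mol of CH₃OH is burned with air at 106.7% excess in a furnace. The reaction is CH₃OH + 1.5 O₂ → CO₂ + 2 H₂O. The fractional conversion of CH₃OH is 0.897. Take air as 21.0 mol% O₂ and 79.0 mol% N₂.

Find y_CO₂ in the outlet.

0.0553

Stoichiometric O₂ = 1.5 × 68.8 = 103.2 mol; O₂ fed = 103.2 × 2.067 = 213.3 mol.
N₂ fed = 213.3 × 79/21 = 802.5 mol.
Fuel reacted = 0.897 × 68.8 → ξ = 61.71 mol.
Outlet (n = n₀ + ν ξ):
  CH₃OH: 68.8 − 1(61.71) = 7.086
  O₂: 213.3 − 1.5(61.71) = 120.7
  N₂: 802.5 (inert)
  CO₂: 0 + 1(61.71) = 61.71
  H₂O: 0 + 2(61.71) = 123.4
Total out = 1115 mol; y_CO₂ = 61.71 / 1115 = 0.05533.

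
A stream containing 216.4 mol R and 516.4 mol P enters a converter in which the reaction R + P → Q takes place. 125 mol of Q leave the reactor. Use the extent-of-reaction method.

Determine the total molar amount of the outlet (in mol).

For Q: n = n₀ + 1ξ → 125 = 0 + 1ξ, giving ξ = 125 mol.
Outlet amounts (n = n₀ + ν ξ):
  R: 216.4 − 1(125) = 91.4
  P: 516.4 − 1(125) = 391.4
  Q: 0 + 1(125) = 125
Total out = 91.4 + 391.4 + 125 = 607.8 mol.

608 mol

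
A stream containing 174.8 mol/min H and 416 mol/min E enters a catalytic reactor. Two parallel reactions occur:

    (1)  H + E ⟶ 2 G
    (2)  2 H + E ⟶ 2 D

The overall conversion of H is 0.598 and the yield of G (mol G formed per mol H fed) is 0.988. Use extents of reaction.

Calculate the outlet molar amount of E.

321 mol/min

Yield of G: 2ξ₁ / 174.8 = 0.988 → ξ₁ = 86.35 mol/min.
Conversion of H: 1ξ₁ + 2ξ₂ = 0.598 × 174.8 = 104.5 → ξ₂ = 9.09 mol/min.
Outlet amounts (n = n₀ + Σ ν·ξ):
  H: 174.8 − 1(86.35) − 2(9.09) = 70.27
  E: 416 − 1(86.35) − 1(9.09) = 320.6
  G: 0 + 2(86.35) = 172.7
  D: 0 + 2(9.09) = 18.18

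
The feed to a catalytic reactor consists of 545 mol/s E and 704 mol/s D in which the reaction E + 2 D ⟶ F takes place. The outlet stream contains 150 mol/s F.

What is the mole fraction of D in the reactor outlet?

For F: n = n₀ + 1ξ → 150 = 0 + 1ξ, giving ξ = 150 mol/s.
Outlet amounts (n = n₀ + ν ξ):
  E: 545 − 1(150) = 395
  D: 704 − 2(150) = 404
  F: 0 + 1(150) = 150
Total out = 949 mol/s; y_D = 404 / 949 = 0.4257.

0.426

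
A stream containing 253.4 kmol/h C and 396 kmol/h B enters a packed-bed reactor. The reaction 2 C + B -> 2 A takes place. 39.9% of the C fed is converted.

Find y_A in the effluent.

C reacted = 0.399 × 253.4 = 101.1 kmol/h; ν_C = −2, so ξ = 101.1/2 = 50.55 kmol/h.
Outlet amounts (n = n₀ + ν ξ):
  C: 253.4 − 2(50.55) = 152.3
  B: 396 − 1(50.55) = 345.4
  A: 0 + 2(50.55) = 101.1
Total out = 598.8 kmol/h; y_A = 101.1 / 598.8 = 0.1688.

0.169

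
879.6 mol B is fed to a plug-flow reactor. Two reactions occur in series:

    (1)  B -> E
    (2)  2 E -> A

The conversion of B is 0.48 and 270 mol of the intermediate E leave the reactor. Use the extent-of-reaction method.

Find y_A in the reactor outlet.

Conversion of B: B consumed = 1ξ₁ = 0.48 × 879.6 → ξ₁ = 422.2 mol.
E balance: n_E = 0 + 1ξ₁ − 2ξ₂ = 270 → ξ₂ = (1·422.2 − 270)/2 = 76.1 mol.
Outlet amounts (n = n₀ + Σ ν·ξ):
  B: 879.6 − 1(422.2) = 457.4
  E: 0 + 1(422.2) − 2(76.1) = 270
  A: 0 + 1(76.1) = 76.1
Total out = 803.5 mol; y_A = 76.1 / 803.5 = 0.09472.

0.0947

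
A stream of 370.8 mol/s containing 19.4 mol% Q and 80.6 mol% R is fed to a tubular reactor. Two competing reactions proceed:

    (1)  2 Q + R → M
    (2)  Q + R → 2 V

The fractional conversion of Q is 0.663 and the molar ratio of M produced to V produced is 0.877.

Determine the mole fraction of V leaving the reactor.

Conversion of Q: Q consumed = 0.663 × 71.94 = 47.69 mol/s = 2ξ₁ + 1ξ₂.
Selectivity: 1ξ₁ / (2ξ₂) = 0.877 → ξ₁ = 1.754 ξ₂.
Substitute: (2·1.754 + 1) ξ₂ = 47.69 → ξ₂ = 10.58 mol/s, ξ₁ = 18.56 mol/s.
Outlet amounts (n = n₀ + Σ ν·ξ):
  Q: 71.94 − 2(18.56) − 1(10.58) = 24.24
  R: 298.9 − 1(18.56) − 1(10.58) = 269.7
  M: 0 + 1(18.56) = 18.56
  V: 0 + 2(10.58) = 21.16
Total out = 333.7 mol/s; y_V = 21.16 / 333.7 = 0.06341.

0.0634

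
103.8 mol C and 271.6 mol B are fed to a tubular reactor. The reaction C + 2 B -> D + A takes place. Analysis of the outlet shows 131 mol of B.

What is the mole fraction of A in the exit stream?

For B: n = n₀ − 2ξ → 131 = 271.6 − 2ξ, giving ξ = 70.3 mol.
Outlet amounts (n = n₀ + ν ξ):
  C: 103.8 − 1(70.3) = 33.5
  B: 271.6 − 2(70.3) = 131
  D: 0 + 1(70.3) = 70.3
  A: 0 + 1(70.3) = 70.3
Total out = 305.1 mol; y_A = 70.3 / 305.1 = 0.2304.

0.23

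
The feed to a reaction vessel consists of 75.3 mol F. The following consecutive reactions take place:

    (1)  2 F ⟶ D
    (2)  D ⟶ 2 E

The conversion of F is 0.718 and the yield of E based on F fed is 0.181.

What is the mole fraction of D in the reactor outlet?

Conversion of F: F consumed = 2ξ₁ = 0.718 × 75.3 → ξ₁ = 27.03 mol.
Yield of E: 2ξ₂ / 75.3 = 0.181 → ξ₂ = 6.815 mol.
Outlet amounts (n = n₀ + Σ ν·ξ):
  F: 75.3 − 2(27.03) = 21.23
  D: 0 + 1(27.03) − 1(6.815) = 20.22
  E: 0 + 2(6.815) = 13.63
Total out = 55.08 mol; y_D = 20.22 / 55.08 = 0.3671.

0.367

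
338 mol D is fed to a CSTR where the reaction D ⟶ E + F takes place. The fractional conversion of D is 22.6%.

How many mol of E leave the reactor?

76.4 mol

D reacted = 0.226 × 338 = 76.39 mol; ν_D = −1, so ξ = 76.39/1 = 76.39 mol.
Outlet amounts (n = n₀ + ν ξ):
  D: 338 − 1(76.39) = 261.6
  E: 0 + 1(76.39) = 76.39
  F: 0 + 1(76.39) = 76.39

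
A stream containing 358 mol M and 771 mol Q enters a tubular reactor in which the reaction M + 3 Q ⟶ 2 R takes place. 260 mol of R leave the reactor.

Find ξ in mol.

ξ = 130 mol

For R: n = n₀ + 2ξ → 260 = 0 + 2ξ, giving ξ = 130 mol.
Outlet amounts (n = n₀ + ν ξ):
  M: 358 − 1(130) = 228
  Q: 771 − 3(130) = 381
  R: 0 + 2(130) = 260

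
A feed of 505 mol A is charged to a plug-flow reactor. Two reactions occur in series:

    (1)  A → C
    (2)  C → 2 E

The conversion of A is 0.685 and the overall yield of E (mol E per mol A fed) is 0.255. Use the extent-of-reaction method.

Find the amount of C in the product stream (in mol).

Conversion of A: A consumed = 1ξ₁ = 0.685 × 505 → ξ₁ = 345.9 mol.
Yield of E: 2ξ₂ / 505 = 0.255 → ξ₂ = 64.39 mol.
Outlet amounts (n = n₀ + Σ ν·ξ):
  A: 505 − 1(345.9) = 159.1
  C: 0 + 1(345.9) − 1(64.39) = 281.5
  E: 0 + 2(64.39) = 128.8

282 mol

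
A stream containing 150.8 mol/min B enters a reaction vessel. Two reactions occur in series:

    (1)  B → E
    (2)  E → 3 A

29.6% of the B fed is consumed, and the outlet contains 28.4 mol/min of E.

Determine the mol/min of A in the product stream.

Conversion of B: B consumed = 1ξ₁ = 0.296 × 150.8 → ξ₁ = 44.64 mol/min.
E balance: n_E = 0 + 1ξ₁ − 1ξ₂ = 28.4 → ξ₂ = (1·44.64 − 28.4)/1 = 16.24 mol/min.
Outlet amounts (n = n₀ + Σ ν·ξ):
  B: 150.8 − 1(44.64) = 106.2
  E: 0 + 1(44.64) − 1(16.24) = 28.4
  A: 0 + 3(16.24) = 48.71

48.7 mol/min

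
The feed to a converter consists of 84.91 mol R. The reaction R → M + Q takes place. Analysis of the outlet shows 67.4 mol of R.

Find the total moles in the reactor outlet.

102 mol

For R: n = n₀ − 1ξ → 67.4 = 84.91 − 1ξ, giving ξ = 17.51 mol.
Outlet amounts (n = n₀ + ν ξ):
  R: 84.91 − 1(17.51) = 67.4
  M: 0 + 1(17.51) = 17.51
  Q: 0 + 1(17.51) = 17.51
Total out = 67.4 + 17.51 + 17.51 = 102.4 mol.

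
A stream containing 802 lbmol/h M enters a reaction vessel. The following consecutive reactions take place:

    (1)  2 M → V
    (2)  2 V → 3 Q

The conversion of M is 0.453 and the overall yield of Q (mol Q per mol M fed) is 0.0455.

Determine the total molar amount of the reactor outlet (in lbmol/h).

Conversion of M: M consumed = 2ξ₁ = 0.453 × 802 → ξ₁ = 181.7 lbmol/h.
Yield of Q: 3ξ₂ / 802 = 0.0455 → ξ₂ = 12.16 lbmol/h.
Outlet amounts (n = n₀ + Σ ν·ξ):
  M: 802 − 2(181.7) = 438.7
  V: 0 + 1(181.7) − 2(12.16) = 157.3
  Q: 0 + 3(12.16) = 36.49
Total out = 438.7 + 157.3 + 36.49 = 632.5 lbmol/h.

633 lbmol/h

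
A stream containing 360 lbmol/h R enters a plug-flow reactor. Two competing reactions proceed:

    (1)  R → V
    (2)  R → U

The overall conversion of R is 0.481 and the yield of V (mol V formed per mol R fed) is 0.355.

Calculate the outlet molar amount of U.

Yield of V: 1ξ₁ / 360 = 0.355 → ξ₁ = 127.8 lbmol/h.
Conversion of R: 1ξ₁ + 1ξ₂ = 0.481 × 360 = 173.2 → ξ₂ = 45.36 lbmol/h.
Outlet amounts (n = n₀ + Σ ν·ξ):
  R: 360 − 1(127.8) − 1(45.36) = 186.8
  V: 0 + 1(127.8) = 127.8
  U: 0 + 1(45.36) = 45.36

45.4 lbmol/h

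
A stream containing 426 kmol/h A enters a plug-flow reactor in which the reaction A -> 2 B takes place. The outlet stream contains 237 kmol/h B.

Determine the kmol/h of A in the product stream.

308 kmol/h

For B: n = n₀ + 2ξ → 237 = 0 + 2ξ, giving ξ = 118.5 kmol/h.
Outlet amounts (n = n₀ + ν ξ):
  A: 426 − 1(118.5) = 307.5
  B: 0 + 2(118.5) = 237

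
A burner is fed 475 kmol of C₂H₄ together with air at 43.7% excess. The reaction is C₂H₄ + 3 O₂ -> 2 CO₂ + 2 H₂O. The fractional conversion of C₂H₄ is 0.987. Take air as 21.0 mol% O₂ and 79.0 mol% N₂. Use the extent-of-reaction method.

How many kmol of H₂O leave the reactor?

938 kmol

Stoichiometric O₂ = 3 × 475 = 1425 kmol; O₂ fed = 1425 × 1.437 = 2048 kmol.
N₂ fed = 2048 × 79/21 = 7703 kmol.
Fuel reacted = 0.987 × 475 → ξ = 468.8 kmol.
Outlet (n = n₀ + ν ξ):
  C₂H₄: 475 − 1(468.8) = 6.175
  O₂: 2048 − 3(468.8) = 641.3
  N₂: 7703 (inert)
  CO₂: 0 + 2(468.8) = 937.6
  H₂O: 0 + 2(468.8) = 937.6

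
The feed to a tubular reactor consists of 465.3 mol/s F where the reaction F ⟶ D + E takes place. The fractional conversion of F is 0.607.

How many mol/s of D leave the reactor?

282 mol/s

F reacted = 0.607 × 465.3 = 282.4 mol/s; ν_F = −1, so ξ = 282.4/1 = 282.4 mol/s.
Outlet amounts (n = n₀ + ν ξ):
  F: 465.3 − 1(282.4) = 182.9
  D: 0 + 1(282.4) = 282.4
  E: 0 + 1(282.4) = 282.4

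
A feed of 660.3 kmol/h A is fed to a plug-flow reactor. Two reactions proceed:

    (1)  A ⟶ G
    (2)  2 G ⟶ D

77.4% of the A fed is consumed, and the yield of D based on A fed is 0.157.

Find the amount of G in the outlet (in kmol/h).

Conversion of A: A consumed = 1ξ₁ = 0.774 × 660.3 → ξ₁ = 511.1 kmol/h.
Yield of D: 1ξ₂ / 660.3 = 0.157 → ξ₂ = 103.7 kmol/h.
Outlet amounts (n = n₀ + Σ ν·ξ):
  A: 660.3 − 1(511.1) = 149.2
  G: 0 + 1(511.1) − 2(103.7) = 303.7
  D: 0 + 1(103.7) = 103.7

304 kmol/h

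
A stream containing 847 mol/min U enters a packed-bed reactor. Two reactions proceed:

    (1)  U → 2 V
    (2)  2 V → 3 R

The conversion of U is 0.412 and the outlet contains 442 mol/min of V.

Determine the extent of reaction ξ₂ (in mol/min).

Conversion of U: U consumed = 1ξ₁ = 0.412 × 847 → ξ₁ = 349 mol/min.
V balance: n_V = 0 + 2ξ₁ − 2ξ₂ = 442 → ξ₂ = (2·349 − 442)/2 = 128 mol/min.
Outlet amounts (n = n₀ + Σ ν·ξ):
  U: 847 − 1(349) = 498
  V: 0 + 2(349) − 2(128) = 442
  R: 0 + 3(128) = 383.9

ξ₂ = 128 mol/min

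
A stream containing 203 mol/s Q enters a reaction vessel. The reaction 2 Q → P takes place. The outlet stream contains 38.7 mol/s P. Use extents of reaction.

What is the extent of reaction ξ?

For P: n = n₀ + 1ξ → 38.7 = 0 + 1ξ, giving ξ = 38.7 mol/s.
Outlet amounts (n = n₀ + ν ξ):
  Q: 203 − 2(38.7) = 125.6
  P: 0 + 1(38.7) = 38.7

ξ = 38.7 mol/s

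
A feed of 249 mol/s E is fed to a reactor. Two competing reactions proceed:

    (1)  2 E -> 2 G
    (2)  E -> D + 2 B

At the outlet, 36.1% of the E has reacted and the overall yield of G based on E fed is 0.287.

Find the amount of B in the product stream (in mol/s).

Yield of G: 2ξ₁ / 249 = 0.287 → ξ₁ = 35.73 mol/s.
Conversion of E: 2ξ₁ + 1ξ₂ = 0.361 × 249 = 89.89 → ξ₂ = 18.43 mol/s.
Outlet amounts (n = n₀ + Σ ν·ξ):
  E: 249 − 2(35.73) − 1(18.43) = 159.1
  G: 0 + 2(35.73) = 71.46
  D: 0 + 1(18.43) = 18.43
  B: 0 + 2(18.43) = 36.85

36.9 mol/s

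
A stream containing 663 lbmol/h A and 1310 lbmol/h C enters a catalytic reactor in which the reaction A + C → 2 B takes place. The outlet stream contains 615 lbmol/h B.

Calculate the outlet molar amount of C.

1000 lbmol/h

For B: n = n₀ + 2ξ → 615 = 0 + 2ξ, giving ξ = 307.5 lbmol/h.
Outlet amounts (n = n₀ + ν ξ):
  A: 663 − 1(307.5) = 355.5
  C: 1310 − 1(307.5) = 1002
  B: 0 + 2(307.5) = 615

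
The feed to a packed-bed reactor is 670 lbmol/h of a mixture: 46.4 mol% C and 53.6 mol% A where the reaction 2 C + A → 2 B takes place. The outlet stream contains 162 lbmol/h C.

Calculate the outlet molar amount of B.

For C: n = n₀ − 2ξ → 162 = 310.9 − 2ξ, giving ξ = 74.44 lbmol/h.
Outlet amounts (n = n₀ + ν ξ):
  C: 310.9 − 2(74.44) = 162
  A: 359.1 − 1(74.44) = 284.7
  B: 0 + 2(74.44) = 148.9

149 lbmol/h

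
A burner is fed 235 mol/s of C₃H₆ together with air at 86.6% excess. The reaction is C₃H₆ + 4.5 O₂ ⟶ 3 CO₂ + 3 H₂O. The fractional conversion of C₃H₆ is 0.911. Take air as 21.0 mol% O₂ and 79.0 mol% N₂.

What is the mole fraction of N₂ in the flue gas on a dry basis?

Stoichiometric O₂ = 4.5 × 235 = 1058 mol/s; O₂ fed = 1058 × 1.866 = 1973 mol/s.
N₂ fed = 1973 × 79/21 = 7423 mol/s.
Fuel reacted = 0.911 × 235 → ξ = 214.1 mol/s.
Outlet (n = n₀ + ν ξ):
  C₃H₆: 235 − 1(214.1) = 20.91
  O₂: 1973 − 4.5(214.1) = 1010
  N₂: 7423 (inert)
  CO₂: 0 + 3(214.1) = 642.3
  H₂O: 0 + 3(214.1) = 642.3
Dry total = 9096 mol/s; y_N₂ (dry) = 7423 / 9096 = 0.8161.

0.816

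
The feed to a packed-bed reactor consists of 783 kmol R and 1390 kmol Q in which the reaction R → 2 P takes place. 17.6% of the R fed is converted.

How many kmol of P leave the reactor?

R reacted = 0.176 × 783 = 137.8 kmol; ν_R = −1, so ξ = 137.8/1 = 137.8 kmol.
Outlet amounts (n = n₀ + ν ξ):
  R: 783 − 1(137.8) = 645.2
  P: 0 + 2(137.8) = 275.6
  Q: 1390 (inert)

276 kmol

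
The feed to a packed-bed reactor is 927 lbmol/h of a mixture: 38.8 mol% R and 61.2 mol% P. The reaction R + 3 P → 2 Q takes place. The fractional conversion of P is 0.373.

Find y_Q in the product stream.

P reacted = 0.373 × 567.3 = 211.6 lbmol/h; ν_P = −3, so ξ = 211.6/3 = 70.54 lbmol/h.
Outlet amounts (n = n₀ + ν ξ):
  R: 359.7 − 1(70.54) = 289.1
  P: 567.3 − 3(70.54) = 355.7
  Q: 0 + 2(70.54) = 141.1
Total out = 785.9 lbmol/h; y_Q = 141.1 / 785.9 = 0.1795.

0.18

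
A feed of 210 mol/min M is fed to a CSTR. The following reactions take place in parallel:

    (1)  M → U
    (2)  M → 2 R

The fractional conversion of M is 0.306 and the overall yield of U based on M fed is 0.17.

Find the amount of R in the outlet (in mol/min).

Yield of U: 1ξ₁ / 210 = 0.17 → ξ₁ = 35.7 mol/min.
Conversion of M: 1ξ₁ + 1ξ₂ = 0.306 × 210 = 64.26 → ξ₂ = 28.56 mol/min.
Outlet amounts (n = n₀ + Σ ν·ξ):
  M: 210 − 1(35.7) − 1(28.56) = 145.7
  U: 0 + 1(35.7) = 35.7
  R: 0 + 2(28.56) = 57.12

57.1 mol/min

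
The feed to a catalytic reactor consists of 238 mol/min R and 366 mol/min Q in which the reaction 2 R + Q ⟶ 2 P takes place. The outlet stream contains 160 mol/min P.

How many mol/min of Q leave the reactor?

286 mol/min

For P: n = n₀ + 2ξ → 160 = 0 + 2ξ, giving ξ = 80 mol/min.
Outlet amounts (n = n₀ + ν ξ):
  R: 238 − 2(80) = 78
  Q: 366 − 1(80) = 286
  P: 0 + 2(80) = 160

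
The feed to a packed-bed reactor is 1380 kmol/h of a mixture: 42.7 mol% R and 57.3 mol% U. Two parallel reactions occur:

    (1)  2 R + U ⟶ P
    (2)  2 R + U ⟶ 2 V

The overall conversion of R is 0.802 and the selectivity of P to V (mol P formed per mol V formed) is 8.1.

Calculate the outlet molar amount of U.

Conversion of R: R consumed = 0.802 × 589.3 = 472.6 kmol/h = 2ξ₁ + 2ξ₂.
Selectivity: 1ξ₁ / (2ξ₂) = 8.1 → ξ₁ = 16.2 ξ₂.
Substitute: (2·16.2 + 2) ξ₂ = 472.6 → ξ₂ = 13.74 kmol/h, ξ₁ = 222.6 kmol/h.
Outlet amounts (n = n₀ + Σ ν·ξ):
  R: 589.3 − 2(222.6) − 2(13.74) = 116.7
  U: 790.7 − 1(222.6) − 1(13.74) = 554.4
  P: 0 + 1(222.6) = 222.6
  V: 0 + 2(13.74) = 27.48

554 kmol/h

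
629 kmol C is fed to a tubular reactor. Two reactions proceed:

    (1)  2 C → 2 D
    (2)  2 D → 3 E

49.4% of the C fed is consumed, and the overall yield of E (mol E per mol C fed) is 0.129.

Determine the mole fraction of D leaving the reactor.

0.391

Conversion of C: C consumed = 2ξ₁ = 0.494 × 629 → ξ₁ = 155.4 kmol.
Yield of E: 3ξ₂ / 629 = 0.129 → ξ₂ = 27.05 kmol.
Outlet amounts (n = n₀ + Σ ν·ξ):
  C: 629 − 2(155.4) = 318.3
  D: 0 + 2(155.4) − 2(27.05) = 256.6
  E: 0 + 3(27.05) = 81.14
Total out = 656 kmol; y_D = 256.6 / 656 = 0.3912.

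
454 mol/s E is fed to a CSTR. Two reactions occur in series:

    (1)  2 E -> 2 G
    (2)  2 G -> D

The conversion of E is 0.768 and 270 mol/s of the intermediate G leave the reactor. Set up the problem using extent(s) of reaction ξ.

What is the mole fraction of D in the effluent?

0.0949

Conversion of E: E consumed = 2ξ₁ = 0.768 × 454 → ξ₁ = 174.3 mol/s.
G balance: n_G = 0 + 2ξ₁ − 2ξ₂ = 270 → ξ₂ = (2·174.3 − 270)/2 = 39.34 mol/s.
Outlet amounts (n = n₀ + Σ ν·ξ):
  E: 454 − 2(174.3) = 105.3
  G: 0 + 2(174.3) − 2(39.34) = 270
  D: 0 + 1(39.34) = 39.34
Total out = 414.7 mol/s; y_D = 39.34 / 414.7 = 0.09486.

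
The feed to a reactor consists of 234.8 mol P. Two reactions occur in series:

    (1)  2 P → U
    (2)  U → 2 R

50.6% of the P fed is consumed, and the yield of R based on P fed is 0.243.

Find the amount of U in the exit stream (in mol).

30.9 mol

Conversion of P: P consumed = 2ξ₁ = 0.506 × 234.8 → ξ₁ = 59.4 mol.
Yield of R: 2ξ₂ / 234.8 = 0.243 → ξ₂ = 28.53 mol.
Outlet amounts (n = n₀ + Σ ν·ξ):
  P: 234.8 − 2(59.4) = 116
  U: 0 + 1(59.4) − 1(28.53) = 30.88
  R: 0 + 2(28.53) = 57.06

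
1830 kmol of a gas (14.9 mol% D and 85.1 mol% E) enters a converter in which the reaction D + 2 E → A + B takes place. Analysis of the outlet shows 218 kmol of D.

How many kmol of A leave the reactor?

54.7 kmol

For D: n = n₀ − 1ξ → 218 = 272.7 − 1ξ, giving ξ = 54.67 kmol.
Outlet amounts (n = n₀ + ν ξ):
  D: 272.7 − 1(54.67) = 218
  E: 1557 − 2(54.67) = 1448
  A: 0 + 1(54.67) = 54.67
  B: 0 + 1(54.67) = 54.67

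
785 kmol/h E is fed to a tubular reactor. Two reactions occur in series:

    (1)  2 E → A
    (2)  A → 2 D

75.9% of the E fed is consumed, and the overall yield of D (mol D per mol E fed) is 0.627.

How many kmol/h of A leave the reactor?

51.8 kmol/h

Conversion of E: E consumed = 2ξ₁ = 0.759 × 785 → ξ₁ = 297.9 kmol/h.
Yield of D: 2ξ₂ / 785 = 0.627 → ξ₂ = 246.1 kmol/h.
Outlet amounts (n = n₀ + Σ ν·ξ):
  E: 785 − 2(297.9) = 189.2
  A: 0 + 1(297.9) − 1(246.1) = 51.81
  D: 0 + 2(246.1) = 492.2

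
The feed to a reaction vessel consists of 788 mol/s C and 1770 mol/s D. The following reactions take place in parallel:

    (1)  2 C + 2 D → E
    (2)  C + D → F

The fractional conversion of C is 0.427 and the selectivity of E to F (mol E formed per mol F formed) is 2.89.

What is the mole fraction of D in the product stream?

Conversion of C: C consumed = 0.427 × 788 = 336.5 mol/s = 2ξ₁ + 1ξ₂.
Selectivity: 1ξ₁ / (1ξ₂) = 2.89 → ξ₁ = 2.89 ξ₂.
Substitute: (2·2.89 + 1) ξ₂ = 336.5 → ξ₂ = 49.63 mol/s, ξ₁ = 143.4 mol/s.
Outlet amounts (n = n₀ + Σ ν·ξ):
  C: 788 − 2(143.4) − 1(49.63) = 451.5
  D: 1770 − 2(143.4) − 1(49.63) = 1434
  E: 0 + 1(143.4) = 143.4
  F: 0 + 1(49.63) = 49.63
Total out = 2078 mol/s; y_D = 1434 / 2078 = 0.6898.

0.69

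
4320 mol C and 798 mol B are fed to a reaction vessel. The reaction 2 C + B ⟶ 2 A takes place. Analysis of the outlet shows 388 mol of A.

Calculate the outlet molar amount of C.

3930 mol

For A: n = n₀ + 2ξ → 388 = 0 + 2ξ, giving ξ = 194 mol.
Outlet amounts (n = n₀ + ν ξ):
  C: 4320 − 2(194) = 3932
  B: 798 − 1(194) = 604
  A: 0 + 2(194) = 388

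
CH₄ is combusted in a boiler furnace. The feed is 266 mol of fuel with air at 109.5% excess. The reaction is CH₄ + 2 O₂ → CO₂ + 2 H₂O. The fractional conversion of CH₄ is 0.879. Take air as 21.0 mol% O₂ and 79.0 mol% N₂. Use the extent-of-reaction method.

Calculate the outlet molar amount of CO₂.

Stoichiometric O₂ = 2 × 266 = 532 mol; O₂ fed = 532 × 2.095 = 1115 mol.
N₂ fed = 1115 × 79/21 = 4193 mol.
Fuel reacted = 0.879 × 266 → ξ = 233.8 mol.
Outlet (n = n₀ + ν ξ):
  CH₄: 266 − 1(233.8) = 32.19
  O₂: 1115 − 2(233.8) = 646.9
  N₂: 4193 (inert)
  CO₂: 0 + 1(233.8) = 233.8
  H₂O: 0 + 2(233.8) = 467.6

234 mol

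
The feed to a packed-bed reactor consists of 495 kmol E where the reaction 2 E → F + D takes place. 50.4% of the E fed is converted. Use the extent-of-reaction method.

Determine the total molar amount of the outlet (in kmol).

E reacted = 0.504 × 495 = 249.5 kmol; ν_E = −2, so ξ = 249.5/2 = 124.7 kmol.
Outlet amounts (n = n₀ + ν ξ):
  E: 495 − 2(124.7) = 245.5
  F: 0 + 1(124.7) = 124.7
  D: 0 + 1(124.7) = 124.7
Total out = 245.5 + 124.7 + 124.7 = 495 kmol.

495 kmol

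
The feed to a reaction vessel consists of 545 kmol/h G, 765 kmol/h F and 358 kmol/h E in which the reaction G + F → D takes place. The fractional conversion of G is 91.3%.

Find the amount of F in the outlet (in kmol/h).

G reacted = 0.913 × 545 = 497.6 kmol/h; ν_G = −1, so ξ = 497.6/1 = 497.6 kmol/h.
Outlet amounts (n = n₀ + ν ξ):
  G: 545 − 1(497.6) = 47.41
  F: 765 − 1(497.6) = 267.4
  D: 0 + 1(497.6) = 497.6
  E: 358 (inert)

267 kmol/h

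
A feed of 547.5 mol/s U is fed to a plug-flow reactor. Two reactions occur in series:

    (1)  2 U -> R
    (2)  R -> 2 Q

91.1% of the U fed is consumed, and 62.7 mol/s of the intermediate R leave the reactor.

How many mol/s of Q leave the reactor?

373 mol/s

Conversion of U: U consumed = 2ξ₁ = 0.911 × 547.5 → ξ₁ = 249.4 mol/s.
R balance: n_R = 0 + 1ξ₁ − 1ξ₂ = 62.7 → ξ₂ = (1·249.4 − 62.7)/1 = 186.7 mol/s.
Outlet amounts (n = n₀ + Σ ν·ξ):
  U: 547.5 − 2(249.4) = 48.73
  R: 0 + 1(249.4) − 1(186.7) = 62.7
  Q: 0 + 2(186.7) = 373.4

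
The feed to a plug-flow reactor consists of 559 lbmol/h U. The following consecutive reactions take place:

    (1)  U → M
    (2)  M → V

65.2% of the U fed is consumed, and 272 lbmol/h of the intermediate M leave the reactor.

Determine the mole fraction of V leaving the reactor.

0.165

Conversion of U: U consumed = 1ξ₁ = 0.652 × 559 → ξ₁ = 364.5 lbmol/h.
M balance: n_M = 0 + 1ξ₁ − 1ξ₂ = 272 → ξ₂ = (1·364.5 − 272)/1 = 92.47 lbmol/h.
Outlet amounts (n = n₀ + Σ ν·ξ):
  U: 559 − 1(364.5) = 194.5
  M: 0 + 1(364.5) − 1(92.47) = 272
  V: 0 + 1(92.47) = 92.47
Total out = 559 lbmol/h; y_V = 92.47 / 559 = 0.1654.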